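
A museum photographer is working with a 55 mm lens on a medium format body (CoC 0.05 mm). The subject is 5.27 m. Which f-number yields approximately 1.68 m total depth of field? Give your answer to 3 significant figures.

Write h = H − f = f²/(N·c). The thin-lens limits are Dn = s·h/(h + (s−f)) and Df = s·h/(h − (s−f)), so DoF = Df − Dn = 2·s·(s−f)·h / (h² − (s−f)²).
That is a quadratic in h: DoF·h² − 2·s·(s−f)·h − DoF·(s−f)² = 0 ⇒ h = (s−f)·(s + √(s² + DoF²)) / DoF = 5215 × (5270 + √(5270² + 1680²)) / 1680 = 5215 × (5270 + 5531.30) / 1680 ≈ 33529 mm.
Then N = f²/(c·h) = 55² / (0.05 × 33529) = 3025 / 1676.5 ≈ 1.80.

f/1.80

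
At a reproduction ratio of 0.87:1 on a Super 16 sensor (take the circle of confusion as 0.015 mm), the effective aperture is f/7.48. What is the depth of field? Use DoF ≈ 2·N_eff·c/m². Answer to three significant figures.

At magnification m, DoF ≈ 2·N_eff·c/m² = 2 × 7.48 × 0.015 / 0.87² = 0.2244 / 0.7569 ≈ 0.296 mm.

0.296 mm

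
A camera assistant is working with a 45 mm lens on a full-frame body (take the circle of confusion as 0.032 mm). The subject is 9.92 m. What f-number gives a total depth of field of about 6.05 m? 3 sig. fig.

Write h = H − f = f²/(N·c). The thin-lens limits are Dn = s·h/(h + (s−f)) and Df = s·h/(h − (s−f)), so DoF = Df − Dn = 2·s·(s−f)·h / (h² − (s−f)²).
That is a quadratic in h: DoF·h² − 2·s·(s−f)·h − DoF·(s−f)² = 0 ⇒ h = (s−f)·(s + √(s² + DoF²)) / DoF = 9875 × (9920 + √(9920² + 6050²)) / 6050 = 9875 × (9920 + 11619.3) / 6050 ≈ 35157 mm.
Then N = f²/(c·h) = 45² / (0.032 × 35157) = 2025 / 1125.0 ≈ 1.80.

f/1.80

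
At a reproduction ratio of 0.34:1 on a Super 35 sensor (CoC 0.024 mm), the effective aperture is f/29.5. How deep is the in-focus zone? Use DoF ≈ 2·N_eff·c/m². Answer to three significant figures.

At magnification m, DoF ≈ 2·N_eff·c/m² = 2 × 29.5 × 0.024 / 0.34² = 1.416 / 0.1156 ≈ 12.2 mm.

12.2 mm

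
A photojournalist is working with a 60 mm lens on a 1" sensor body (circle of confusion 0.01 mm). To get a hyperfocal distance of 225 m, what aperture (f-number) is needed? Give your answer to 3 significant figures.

Rearrange H = f²/(N·c) + f for N: N = f² / ((H − f)·c).
N = 60² / ((225000 − 60) × 0.01) = 3600 / 2249 ≈ 1.60.

f/1.60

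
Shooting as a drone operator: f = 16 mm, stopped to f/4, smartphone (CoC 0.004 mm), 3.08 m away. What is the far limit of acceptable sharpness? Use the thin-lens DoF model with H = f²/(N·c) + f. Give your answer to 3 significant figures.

3.81 m

Hyperfocal distance H = f²/(N·c) + f = 16²/(4 × 0.004) + 16 = 256/0.016 + 16 ≈ 16016.0 mm ≈ 16.02 m.
Far limit Df = s·(H − f)/(H − s) = 3080 × (16016.0 − 16) / (16016.0 − 3080) = 3080 × 16000.0 / 12936.0 ≈ 3809.5 mm ≈ 3.81 m.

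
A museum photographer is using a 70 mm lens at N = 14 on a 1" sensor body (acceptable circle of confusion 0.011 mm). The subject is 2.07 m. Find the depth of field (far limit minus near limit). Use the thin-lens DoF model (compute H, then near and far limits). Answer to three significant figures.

Hyperfocal distance H = f²/(N·c) + f = 70²/(14 × 0.011) + 70 = 4900/0.154 + 70 ≈ 31888.2 mm ≈ 31.89 m.
Near limit Dn = s·(H − f)/(H + s − 2f) = 2070 × (31888.2 − 70) / (31888.2 + 2070 − 2 × 70) = 2070 × 31818.2 / 33818.2 ≈ 1947.58 mm.
Far limit Df = s·(H − f)/(H − s) = 2070 × (31888.2 − 70) / (31888.2 − 2070) = 2070 × 31818.2 / 29818.2 ≈ 2208.84 mm.
Depth of field = Df − Dn = 2208.84 − 1947.58 ≈ 261.26 mm.

261 mm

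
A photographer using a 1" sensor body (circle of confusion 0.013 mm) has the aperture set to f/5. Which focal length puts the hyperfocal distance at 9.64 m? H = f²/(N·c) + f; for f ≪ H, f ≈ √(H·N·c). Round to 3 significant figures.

From H = f²/(N·c) + f, with f ≪ H: f ≈ √(H·N·c) = √(9640 × 5 × 0.013) = √626.60 ≈ 25.03 mm.
The +f correction barely moves this — solving exactly, f² + N·c·f − N·c·H = 0 ⇒ f = (−N·c + √((N·c)² + 4·N·c·H))/2 = (−0.065 + √2506.4)/2 ≈ 25.000 mm, so f ≈ 25.0 mm.

25.0 mm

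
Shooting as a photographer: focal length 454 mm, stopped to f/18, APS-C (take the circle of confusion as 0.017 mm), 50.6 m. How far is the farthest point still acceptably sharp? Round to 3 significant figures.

Hyperfocal distance H = f²/(N·c) + f = 454²/(18 × 0.017) + 454 = 206116/0.306 + 454 ≈ 674035.7 mm ≈ 674.0 m.
Far limit Df = s·(H − f)/(H − s) = 50600 × (674035.7 − 454) / (674035.7 − 50600) = 50600 × 673581.7 / 623435.7 ≈ 54670 mm ≈ 54.7 m.

54.7 m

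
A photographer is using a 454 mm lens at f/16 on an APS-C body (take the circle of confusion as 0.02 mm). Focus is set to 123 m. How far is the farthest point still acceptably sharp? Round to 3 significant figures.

Hyperfocal distance H = f²/(N·c) + f = 454²/(16 × 0.02) + 454 = 206116/0.32 + 454 ≈ 644566.5 mm ≈ 644.6 m.
Far limit Df = s·(H − f)/(H − s) = 123000 × (644566.5 − 454) / (644566.5 − 123000) = 123000 × 644112.5 / 521566.5 ≈ 151900 mm ≈ 152 m.

152 m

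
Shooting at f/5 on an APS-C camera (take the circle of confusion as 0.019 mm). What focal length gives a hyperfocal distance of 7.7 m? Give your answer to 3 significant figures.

27.0 mm

From H = f²/(N·c) + f, with f ≪ H: f ≈ √(H·N·c) = √(7700 × 5 × 0.019) = √731.50 ≈ 27.05 mm.
Exact: f² + N·c·f − N·c·H = 0 ⇒ f = (−N·c + √((N·c)² + 4·N·c·H))/2 = (−0.095 + √2926.0)/2 ≈ 26.999 mm ≈ 27.0 mm.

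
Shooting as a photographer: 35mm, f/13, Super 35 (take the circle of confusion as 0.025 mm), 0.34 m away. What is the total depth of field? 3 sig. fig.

55.4 mm

Hyperfocal distance H = f²/(N·c) + f = 35²/(13 × 0.025) + 35 = 1225/0.325 + 35 ≈ 3804.2 mm ≈ 3.804 m.
Near limit Dn = s·(H − f)/(H + s − 2f) = 340 × (3804.2 − 35) / (3804.2 + 340 − 2 × 35) = 340 × 3769.2 / 4074.2 ≈ 314.547 mm.
Far limit Df = s·(H − f)/(H − s) = 340 × (3804.2 − 35) / (3804.2 − 340) = 340 × 3769.2 / 3464.2 ≈ 369.934 mm.
Depth of field = Df − Dn = 369.934 − 314.547 ≈ 55.387 mm.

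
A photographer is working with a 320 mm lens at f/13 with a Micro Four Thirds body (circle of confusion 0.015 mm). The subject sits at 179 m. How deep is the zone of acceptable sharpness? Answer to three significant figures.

138 m

Hyperfocal distance H = f²/(N·c) + f = 320²/(13 × 0.015) + 320 = 102400/0.195 + 320 ≈ 525448.2 mm ≈ 525.4 m.
Near limit Dn = s·(H − f)/(H + s − 2f) = 179000 × (525448.2 − 320) / (525448.2 + 179000 − 2 × 320) = 179000 × 525128.2 / 703808.2 ≈ 133556 mm.
Far limit Df = s·(H − f)/(H − s) = 179000 × (525448.2 − 320) / (525448.2 − 179000) = 179000 × 525128.2 / 346448.2 ≈ 271319 mm.
Depth of field = Df − Dn = 271319 − 133556 ≈ 137763 mm ≈ 138 m.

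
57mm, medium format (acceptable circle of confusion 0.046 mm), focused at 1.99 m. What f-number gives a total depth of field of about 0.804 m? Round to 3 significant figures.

f/7.10

Write h = H − f = f²/(N·c). The thin-lens limits are Dn = s·h/(h + (s−f)) and Df = s·h/(h − (s−f)), so DoF = Df − Dn = 2·s·(s−f)·h / (h² − (s−f)²).
That is a quadratic in h: DoF·h² − 2·s·(s−f)·h − DoF·(s−f)² = 0 ⇒ h = (s−f)·(s + √(s² + DoF²)) / DoF = 1933 × (1990 + √(1990² + 804²)) / 804 = 1933 × (1990 + 2146.28) / 804 ≈ 9944.6 mm.
Then N = f²/(c·h) = 57² / (0.046 × 9944.6) = 3249 / 457.45 ≈ 7.10.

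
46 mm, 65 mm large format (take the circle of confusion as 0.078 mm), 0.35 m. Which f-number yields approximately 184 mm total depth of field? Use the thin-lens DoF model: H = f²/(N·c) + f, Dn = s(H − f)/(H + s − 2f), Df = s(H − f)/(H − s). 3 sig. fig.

f/22

Write h = H − f = f²/(N·c). The thin-lens limits are Dn = s·h/(h + (s−f)) and Df = s·h/(h − (s−f)), so DoF = Df − Dn = 2·s·(s−f)·h / (h² − (s−f)²).
That is a quadratic in h: DoF·h² − 2·s·(s−f)·h − DoF·(s−f)² = 0 ⇒ h = (s−f)·(s + √(s² + DoF²)) / DoF = 304 × (350 + √(350² + 184²)) / 184 = 304 × (350 + 395.419) / 184 ≈ 1231.6 mm.
Then N = f²/(c·h) = 46² / (0.078 × 1231.6) = 2116 / 96.062 ≈ 22.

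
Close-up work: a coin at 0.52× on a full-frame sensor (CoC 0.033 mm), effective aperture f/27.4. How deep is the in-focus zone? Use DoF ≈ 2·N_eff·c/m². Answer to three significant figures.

At magnification m, DoF ≈ 2·N_eff·c/m² = 2 × 27.4 × 0.033 / 0.52² = 1.808 / 0.2704 ≈ 6.69 mm.

6.69 mm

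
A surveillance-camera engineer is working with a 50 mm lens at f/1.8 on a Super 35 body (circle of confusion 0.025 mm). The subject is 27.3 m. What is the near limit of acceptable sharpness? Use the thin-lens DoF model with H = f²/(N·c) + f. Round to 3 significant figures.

Hyperfocal distance H = f²/(N·c) + f = 50²/(1.8 × 0.025) + 50 = 2500/0.045 + 50 ≈ 55605.6 mm ≈ 55.61 m.
Near limit Dn = s·(H − f)/(H + s − 2f) = 27300 × (55605.6 − 50) / (55605.6 + 27300 − 2 × 50) = 27300 × 55555.6 / 82805.6 ≈ 18316 mm ≈ 18.3 m.

18.3 m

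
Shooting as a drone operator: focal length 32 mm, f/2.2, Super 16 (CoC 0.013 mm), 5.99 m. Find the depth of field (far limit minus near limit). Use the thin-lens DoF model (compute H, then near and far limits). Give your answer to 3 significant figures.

Hyperfocal distance H = f²/(N·c) + f = 32²/(2.2 × 0.013) + 32 = 1024/0.0286 + 32 ≈ 35836.2 mm ≈ 35.84 m.
Near limit Dn = s·(H − f)/(H + s − 2f) = 5990 × (35836.2 − 32) / (35836.2 + 5990 − 2 × 32) = 5990 × 35804.2 / 41762.2 ≈ 5135.4 mm.
Far limit Df = s·(H − f)/(H − s) = 5990 × (35836.2 − 32) / (35836.2 − 5990) = 5990 × 35804.2 / 29846.2 ≈ 7185.7 mm.
Depth of field = Df − Dn = 7185.7 − 5135.4 ≈ 2050.3 mm ≈ 2.05 m.

2.05 m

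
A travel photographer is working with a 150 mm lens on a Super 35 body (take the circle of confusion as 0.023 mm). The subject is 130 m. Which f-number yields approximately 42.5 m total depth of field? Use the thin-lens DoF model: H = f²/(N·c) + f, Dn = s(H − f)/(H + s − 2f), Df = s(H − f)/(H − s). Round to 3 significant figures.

Write h = H − f = f²/(N·c). The thin-lens limits are Dn = s·h/(h + (s−f)) and Df = s·h/(h − (s−f)), so DoF = Df − Dn = 2·s·(s−f)·h / (h² − (s−f)²).
That is a quadratic in h: DoF·h² − 2·s·(s−f)·h − DoF·(s−f)² = 0 ⇒ h = (s−f)·(s + √(s² + DoF²)) / DoF = 129850 × (130000 + √(130000² + 42500²)) / 42500 = 129850 × (130000 + 136771) / 42500 ≈ 815063 mm.
Then N = f²/(c·h) = 150² / (0.023 × 815063) = 22500 / 18746 ≈ 1.20.

f/1.20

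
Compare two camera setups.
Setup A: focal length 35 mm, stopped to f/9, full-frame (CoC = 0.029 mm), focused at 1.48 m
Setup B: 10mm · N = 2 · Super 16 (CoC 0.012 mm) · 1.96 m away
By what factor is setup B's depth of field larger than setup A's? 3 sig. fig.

Setup A: H = 35²/(9×0.029) + 35 ≈ 4728.5 mm; DoF = Df − Dn = 2138.3 − 1131.6 ≈ 1006.7 mm.
Setup B: H = 10²/(2×0.012) + 10 ≈ 4176.7 mm; DoF = Df − Dn = 3684.2 − 1335.1 ≈ 2349.1 mm.
Ratio = 2349.1 / 1006.7 ≈ 2.33.

2.33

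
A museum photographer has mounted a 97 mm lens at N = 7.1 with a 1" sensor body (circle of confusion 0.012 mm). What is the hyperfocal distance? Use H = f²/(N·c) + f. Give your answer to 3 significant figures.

Hyperfocal distance H = f²/(N·c) + f = 97²/(7.1 × 0.012) + 97 = 9409/0.0852 + 97 ≈ 110531.3 mm ≈ 111 m.

111 m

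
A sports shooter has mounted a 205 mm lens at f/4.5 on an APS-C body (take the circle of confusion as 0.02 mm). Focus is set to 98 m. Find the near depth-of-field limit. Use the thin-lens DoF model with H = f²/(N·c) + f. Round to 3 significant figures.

81.0 m

Hyperfocal distance H = f²/(N·c) + f = 205²/(4.5 × 0.02) + 205 = 42025/0.09 + 205 ≈ 467149.4 mm ≈ 467.1 m.
Near limit Dn = s·(H − f)/(H + s − 2f) = 98000 × (467149.4 − 205) / (467149.4 + 98000 − 2 × 205) = 98000 × 466944.4 / 564739.4 ≈ 81030 mm ≈ 81.0 m.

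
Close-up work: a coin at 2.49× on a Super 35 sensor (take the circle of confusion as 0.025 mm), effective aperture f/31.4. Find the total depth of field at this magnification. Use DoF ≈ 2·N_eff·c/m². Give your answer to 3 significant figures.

At magnification m, DoF ≈ 2·N_eff·c/m² = 2 × 31.4 × 0.025 / 2.49² = 1.57 / 6.2 ≈ 0.253 mm.

0.253 mm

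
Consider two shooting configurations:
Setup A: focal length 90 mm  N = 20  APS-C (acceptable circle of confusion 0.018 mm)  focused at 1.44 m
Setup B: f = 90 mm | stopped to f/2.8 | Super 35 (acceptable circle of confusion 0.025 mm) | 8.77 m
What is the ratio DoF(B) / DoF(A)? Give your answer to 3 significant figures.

Setup A: H = 90²/(20×0.018) + 90 ≈ 22590.0 mm; DoF = Df − Dn = 1531.91 − 1358.49 ≈ 173.42 mm.
Setup B: H = 90²/(2.8×0.025) + 90 ≈ 115804.3 mm; DoF = Df − Dn = 9481.2 − 8158.0 ≈ 1323.2 mm.
Ratio = 1323.2 / 173.42 ≈ 7.63.

7.63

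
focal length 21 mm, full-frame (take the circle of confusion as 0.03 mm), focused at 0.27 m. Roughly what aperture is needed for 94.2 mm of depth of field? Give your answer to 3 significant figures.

f/10

Write h = H − f = f²/(N·c). The thin-lens limits are Dn = s·h/(h + (s−f)) and Df = s·h/(h − (s−f)), so DoF = Df − Dn = 2·s·(s−f)·h / (h² − (s−f)²).
That is a quadratic in h: DoF·h² − 2·s·(s−f)·h − DoF·(s−f)² = 0 ⇒ h = (s−f)·(s + √(s² + DoF²)) / DoF = 249 × (270 + √(270² + 94.2²)) / 94.2 = 249 × (270 + 285.961) / 94.2 ≈ 1469.6 mm.
Then N = f²/(c·h) = 21² / (0.03 × 1469.6) = 441 / 44.087 ≈ 10.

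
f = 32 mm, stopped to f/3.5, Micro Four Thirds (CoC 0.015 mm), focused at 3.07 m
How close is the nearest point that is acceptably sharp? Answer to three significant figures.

Hyperfocal distance H = f²/(N·c) + f = 32²/(3.5 × 0.015) + 32 = 1024/0.0525 + 32 ≈ 19536.8 mm ≈ 19.54 m.
Near limit Dn = s·(H − f)/(H + s − 2f) = 3070 × (19536.8 − 32) / (19536.8 + 3070 − 2 × 32) = 3070 × 19504.8 / 22542.8 ≈ 2656.3 mm ≈ 2.66 m.

2.66 m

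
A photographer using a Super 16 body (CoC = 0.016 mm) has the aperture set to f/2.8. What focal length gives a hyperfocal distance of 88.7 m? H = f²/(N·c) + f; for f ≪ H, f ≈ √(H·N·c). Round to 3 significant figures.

63.0 mm

From H = f²/(N·c) + f, with f ≪ H: f ≈ √(H·N·c) = √(88700 × 2.8 × 0.016) = √3973.8 ≈ 63.04 mm.
The +f correction barely moves this — solving exactly, f² + N·c·f − N·c·H = 0 ⇒ f = (−N·c + √((N·c)² + 4·N·c·H))/2 = (−0.0448 + √15895)/2 ≈ 63.015 mm, so f ≈ 63.0 mm.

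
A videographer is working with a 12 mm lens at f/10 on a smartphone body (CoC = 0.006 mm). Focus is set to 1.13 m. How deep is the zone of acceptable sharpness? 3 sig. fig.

1.34 m

Hyperfocal distance H = f²/(N·c) + f = 12²/(10 × 0.006) + 12 = 144/0.06 + 12 ≈ 2412.0 mm ≈ 2.412 m.
Near limit Dn = s·(H − f)/(H + s − 2f) = 1130 × (2412.0 − 12) / (2412.0 + 1130 − 2 × 12) = 1130 × 2400.0 / 3518.0 ≈ 770.9 mm.
Far limit Df = s·(H − f)/(H − s) = 1130 × (2412.0 − 12) / (2412.0 − 1130) = 1130 × 2400.0 / 1282.0 ≈ 2115.4 mm.
Depth of field = Df − Dn = 2115.4 − 770.9 ≈ 1344.5 mm ≈ 1.34 m.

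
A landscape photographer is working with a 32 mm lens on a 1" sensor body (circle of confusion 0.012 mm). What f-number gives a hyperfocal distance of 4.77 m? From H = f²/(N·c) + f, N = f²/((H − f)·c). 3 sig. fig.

f/18

Rearrange H = f²/(N·c) + f for N: N = f² / ((H − f)·c).
N = 32² / ((4770 − 32) × 0.012) = 1024 / 56.86 ≈ 18.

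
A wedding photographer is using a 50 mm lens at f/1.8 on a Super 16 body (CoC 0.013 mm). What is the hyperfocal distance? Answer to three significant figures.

Hyperfocal distance H = f²/(N·c) + f = 50²/(1.8 × 0.013) + 50 = 2500/0.0234 + 50 ≈ 106887.6 mm ≈ 107 m.

107 m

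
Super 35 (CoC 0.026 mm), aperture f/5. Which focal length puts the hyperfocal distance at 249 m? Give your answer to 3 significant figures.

180 mm

From H = f²/(N·c) + f, with f ≪ H: f ≈ √(H·N·c) = √(249000 × 5 × 0.026) = √32370 ≈ 179.9 mm.
The +f correction barely moves this — solving exactly, f² + N·c·f − N·c·H = 0 ⇒ f = (−N·c + √((N·c)² + 4·N·c·H))/2 = (−0.13 + √129480)/2 ≈ 179.85 mm, so f ≈ 180 mm.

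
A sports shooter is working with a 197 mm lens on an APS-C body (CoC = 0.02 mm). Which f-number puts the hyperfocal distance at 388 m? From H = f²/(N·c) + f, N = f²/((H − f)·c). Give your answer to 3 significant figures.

f/5

Rearrange H = f²/(N·c) + f for N: N = f² / ((H − f)·c).
N = 197² / ((388000 − 197) × 0.02) = 38809 / 7756 ≈ 5.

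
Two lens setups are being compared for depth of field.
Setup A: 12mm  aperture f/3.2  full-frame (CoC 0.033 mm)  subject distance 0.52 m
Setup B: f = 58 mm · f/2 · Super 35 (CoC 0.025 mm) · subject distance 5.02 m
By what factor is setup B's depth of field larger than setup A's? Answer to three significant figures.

1.65

Setup A: H = 12²/(3.2×0.033) + 12 ≈ 1375.6 mm; DoF = Df − Dn = 828.73 − 378.86 ≈ 449.87 mm.
Setup B: H = 58²/(2×0.025) + 58 ≈ 67338.0 mm; DoF = Df − Dn = 5419.71 − 4675.20 ≈ 744.51 mm.
Ratio = 744.51 / 449.87 ≈ 1.65.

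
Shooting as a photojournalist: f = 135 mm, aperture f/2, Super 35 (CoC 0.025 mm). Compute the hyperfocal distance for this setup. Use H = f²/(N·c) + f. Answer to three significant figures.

Hyperfocal distance H = f²/(N·c) + f = 135²/(2 × 0.025) + 135 = 18225/0.05 + 135 ≈ 364635.0 mm ≈ 365 m.

365 m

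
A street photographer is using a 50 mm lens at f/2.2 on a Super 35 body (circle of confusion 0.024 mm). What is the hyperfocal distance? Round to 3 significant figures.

47.4 m

Hyperfocal distance H = f²/(N·c) + f = 50²/(2.2 × 0.024) + 50 = 2500/0.0528 + 50 ≈ 47398.5 mm ≈ 47.4 m.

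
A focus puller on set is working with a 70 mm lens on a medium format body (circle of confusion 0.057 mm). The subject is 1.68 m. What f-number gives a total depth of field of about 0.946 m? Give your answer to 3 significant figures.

Write h = H − f = f²/(N·c). The thin-lens limits are Dn = s·h/(h + (s−f)) and Df = s·h/(h − (s−f)), so DoF = Df − Dn = 2·s·(s−f)·h / (h² − (s−f)²).
That is a quadratic in h: DoF·h² − 2·s·(s−f)·h − DoF·(s−f)² = 0 ⇒ h = (s−f)·(s + √(s² + DoF²)) / DoF = 1610 × (1680 + √(1680² + 946²)) / 946 = 1610 × (1680 + 1928.03) / 946 ≈ 6140.5 mm.
Then N = f²/(c·h) = 70² / (0.057 × 6140.5) = 4900 / 350.01 ≈ 14.

f/14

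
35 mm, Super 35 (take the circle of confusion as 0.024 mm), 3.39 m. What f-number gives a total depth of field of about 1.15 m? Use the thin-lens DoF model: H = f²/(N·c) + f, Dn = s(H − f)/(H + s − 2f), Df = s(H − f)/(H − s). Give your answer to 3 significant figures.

f/2.51

Write h = H − f = f²/(N·c). The thin-lens limits are Dn = s·h/(h + (s−f)) and Df = s·h/(h − (s−f)), so DoF = Df − Dn = 2·s·(s−f)·h / (h² − (s−f)²).
That is a quadratic in h: DoF·h² − 2·s·(s−f)·h − DoF·(s−f)² = 0 ⇒ h = (s−f)·(s + √(s² + DoF²)) / DoF = 3355 × (3390 + √(3390² + 1150²)) / 1150 = 3355 × (3390 + 3579.75) / 1150 ≈ 20333 mm.
Then N = f²/(c·h) = 35² / (0.024 × 20333) = 1225 / 488.00 ≈ 2.51.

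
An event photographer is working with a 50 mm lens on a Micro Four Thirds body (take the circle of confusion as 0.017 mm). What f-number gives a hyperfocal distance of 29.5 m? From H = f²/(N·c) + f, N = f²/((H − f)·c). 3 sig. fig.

Rearrange H = f²/(N·c) + f for N: N = f² / ((H − f)·c).
N = 50² / ((29500 − 50) × 0.017) = 2500 / 500.7 ≈ 4.99.

f/4.99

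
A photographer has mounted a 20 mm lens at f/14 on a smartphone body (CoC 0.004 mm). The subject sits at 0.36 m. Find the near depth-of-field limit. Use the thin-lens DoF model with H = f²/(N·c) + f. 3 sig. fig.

Hyperfocal distance H = f²/(N·c) + f = 20²/(14 × 0.004) + 20 = 400/0.056 + 20 ≈ 7162.9 mm ≈ 7.163 m.
Near limit Dn = s·(H − f)/(H + s − 2f) = 360 × (7162.9 − 20) / (7162.9 + 360 − 2 × 20) = 360 × 7142.9 / 7482.9 ≈ 343.64 mm.

344 mm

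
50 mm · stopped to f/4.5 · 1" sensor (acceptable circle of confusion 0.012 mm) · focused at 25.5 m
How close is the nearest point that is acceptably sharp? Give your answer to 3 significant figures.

16.5 m

Hyperfocal distance H = f²/(N·c) + f = 50²/(4.5 × 0.012) + 50 = 2500/0.054 + 50 ≈ 46346.3 mm ≈ 46.35 m.
Near limit Dn = s·(H − f)/(H + s − 2f) = 25500 × (46346.3 − 50) / (46346.3 + 25500 − 2 × 50) = 25500 × 46296.3 / 71746.3 ≈ 16455 mm ≈ 16.5 m.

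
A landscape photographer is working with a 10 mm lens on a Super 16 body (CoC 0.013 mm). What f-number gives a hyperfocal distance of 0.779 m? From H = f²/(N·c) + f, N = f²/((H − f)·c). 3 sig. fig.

Rearrange H = f²/(N·c) + f for N: N = f² / ((H − f)·c).
N = 10² / ((779 − 10) × 0.013) = 100 / 9.997 ≈ 10.

f/10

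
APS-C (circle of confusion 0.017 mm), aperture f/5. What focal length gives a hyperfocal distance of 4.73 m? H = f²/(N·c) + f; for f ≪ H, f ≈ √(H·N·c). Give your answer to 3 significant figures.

From H = f²/(N·c) + f, with f ≪ H: f ≈ √(H·N·c) = √(4730 × 5 × 0.017) = √402.05 ≈ 20.05 mm.
Exact: f² + N·c·f − N·c·H = 0 ⇒ f = (−N·c + √((N·c)² + 4·N·c·H))/2 = (−0.085 + √1608.2)/2 ≈ 20.009 mm ≈ 20.0 mm.

20.0 mm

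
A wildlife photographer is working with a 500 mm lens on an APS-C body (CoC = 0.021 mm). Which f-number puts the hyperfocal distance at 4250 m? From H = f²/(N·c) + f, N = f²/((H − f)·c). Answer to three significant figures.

Rearrange H = f²/(N·c) + f for N: N = f² / ((H − f)·c).
N = 500² / ((4250000 − 500) × 0.021) = 250000 / 89240 ≈ 2.80.

f/2.80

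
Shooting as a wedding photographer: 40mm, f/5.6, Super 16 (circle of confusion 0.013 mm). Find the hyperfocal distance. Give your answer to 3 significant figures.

Hyperfocal distance H = f²/(N·c) + f = 40²/(5.6 × 0.013) + 40 = 1600/0.0728 + 40 ≈ 22018.0 mm ≈ 22.0 m.

22.0 m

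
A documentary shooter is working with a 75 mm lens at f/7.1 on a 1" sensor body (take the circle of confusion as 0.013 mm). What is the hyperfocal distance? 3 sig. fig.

Hyperfocal distance H = f²/(N·c) + f = 75²/(7.1 × 0.013) + 75 = 5625/0.0923 + 75 ≈ 61017.6 mm ≈ 61.0 m.

61.0 m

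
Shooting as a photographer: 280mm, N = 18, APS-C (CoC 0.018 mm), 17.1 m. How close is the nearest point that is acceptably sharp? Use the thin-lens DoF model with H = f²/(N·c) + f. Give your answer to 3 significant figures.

Hyperfocal distance H = f²/(N·c) + f = 280²/(18 × 0.018) + 280 = 78400/0.324 + 280 ≈ 242255.3 mm ≈ 242.3 m.
Near limit Dn = s·(H − f)/(H + s − 2f) = 17100 × (242255.3 − 280) / (242255.3 + 17100 − 2 × 280) = 17100 × 241975.3 / 258795.3 ≈ 15989 mm ≈ 16.0 m.

16.0 m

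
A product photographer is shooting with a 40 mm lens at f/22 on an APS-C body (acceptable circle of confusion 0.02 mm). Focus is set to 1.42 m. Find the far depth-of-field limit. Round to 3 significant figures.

Hyperfocal distance H = f²/(N·c) + f = 40²/(22 × 0.02) + 40 = 1600/0.44 + 40 ≈ 3676.4 mm ≈ 3.676 m.
Far limit Df = s·(H − f)/(H − s) = 1420 × (3676.4 − 40) / (3676.4 − 1420) = 1420 × 3636.4 / 2256.4 ≈ 2288.5 mm ≈ 2.29 m.

2.29 m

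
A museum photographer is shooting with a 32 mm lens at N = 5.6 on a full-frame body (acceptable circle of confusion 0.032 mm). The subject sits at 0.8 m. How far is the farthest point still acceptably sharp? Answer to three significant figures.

Hyperfocal distance H = f²/(N·c) + f = 32²/(5.6 × 0.032) + 32 = 1024/0.1792 + 32 ≈ 5746.3 mm ≈ 5.746 m.
Far limit Df = s·(H − f)/(H − s) = 800 × (5746.3 − 32) / (5746.3 − 800) = 800 × 5714.3 / 4946.3 ≈ 924.21 mm ≈ 0.924 m.

0.924 m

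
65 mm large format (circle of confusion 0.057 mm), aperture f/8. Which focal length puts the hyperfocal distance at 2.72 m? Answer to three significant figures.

35.0 mm

From H = f²/(N·c) + f, with f ≪ H: f ≈ √(H·N·c) = √(2720 × 8 × 0.057) = √1240.3 ≈ 35.22 mm.
Exact: f² + N·c·f − N·c·H = 0 ⇒ f = (−N·c + √((N·c)² + 4·N·c·H))/2 = (−0.456 + √4961.5)/2 ≈ 34.991 mm ≈ 35.0 mm.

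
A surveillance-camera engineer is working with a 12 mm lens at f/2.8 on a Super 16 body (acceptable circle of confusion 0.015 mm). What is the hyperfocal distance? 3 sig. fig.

Hyperfocal distance H = f²/(N·c) + f = 12²/(2.8 × 0.015) + 12 = 144/0.042 + 12 ≈ 3440.6 mm ≈ 3.44 m.

3.44 m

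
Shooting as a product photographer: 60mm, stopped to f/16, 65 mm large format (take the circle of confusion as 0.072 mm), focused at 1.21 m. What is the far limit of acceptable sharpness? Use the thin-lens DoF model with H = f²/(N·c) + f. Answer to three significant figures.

1.91 m

Hyperfocal distance H = f²/(N·c) + f = 60²/(16 × 0.072) + 60 = 3600/1.152 + 60 ≈ 3185.0 mm ≈ 3.185 m.
Far limit Df = s·(H − f)/(H − s) = 1210 × (3185.0 − 60) / (3185.0 − 1210) = 1210 × 3125.0 / 1975.0 ≈ 1914.6 mm ≈ 1.91 m.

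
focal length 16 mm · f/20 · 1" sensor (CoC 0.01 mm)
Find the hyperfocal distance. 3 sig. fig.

1.30 m

Hyperfocal distance H = f²/(N·c) + f = 16²/(20 × 0.01) + 16 = 256/0.2 + 16 ≈ 1296.0 mm ≈ 1.30 m.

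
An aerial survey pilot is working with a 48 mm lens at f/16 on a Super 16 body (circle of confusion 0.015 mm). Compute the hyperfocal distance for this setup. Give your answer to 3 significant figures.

Hyperfocal distance H = f²/(N·c) + f = 48²/(16 × 0.015) + 48 = 2304/0.24 + 48 ≈ 9648.0 mm ≈ 9.65 m.

9.65 m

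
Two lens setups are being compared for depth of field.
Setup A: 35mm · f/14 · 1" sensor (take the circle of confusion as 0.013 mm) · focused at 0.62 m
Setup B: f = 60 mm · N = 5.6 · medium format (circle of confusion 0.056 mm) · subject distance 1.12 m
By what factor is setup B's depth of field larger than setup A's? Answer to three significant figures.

Setup A: H = 35²/(14×0.013) + 35 ≈ 6765.8 mm; DoF = Df − Dn = 679.02 − 570.42 ≈ 108.60 mm.
Setup B: H = 60²/(5.6×0.056) + 60 ≈ 11539.6 mm; DoF = Df − Dn = 1233.94 − 1025.32 ≈ 208.62 mm.
Ratio = 208.62 / 108.60 ≈ 1.92.

1.92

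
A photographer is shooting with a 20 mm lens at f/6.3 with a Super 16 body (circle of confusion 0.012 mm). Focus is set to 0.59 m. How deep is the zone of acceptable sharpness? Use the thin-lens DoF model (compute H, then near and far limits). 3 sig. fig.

129 mm

Hyperfocal distance H = f²/(N·c) + f = 20²/(6.3 × 0.012) + 20 = 400/0.0756 + 20 ≈ 5311.0 mm ≈ 5.311 m.
Near limit Dn = s·(H − f)/(H + s − 2f) = 590 × (5311.0 − 20) / (5311.0 + 590 − 2 × 20) = 590 × 5291.0 / 5861.0 ≈ 532.62 mm.
Far limit Df = s·(H − f)/(H − s) = 590 × (5311.0 − 20) / (5311.0 − 590) = 590 × 5291.0 / 4721.0 ≈ 661.23 mm.
Depth of field = Df − Dn = 661.23 − 532.62 ≈ 128.61 mm.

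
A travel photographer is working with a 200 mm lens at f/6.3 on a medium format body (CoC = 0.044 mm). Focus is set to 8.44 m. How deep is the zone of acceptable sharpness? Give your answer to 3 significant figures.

0.967 m

Hyperfocal distance H = f²/(N·c) + f = 200²/(6.3 × 0.044) + 200 = 40000/0.2772 + 200 ≈ 144500.1 mm ≈ 144.5 m.
Near limit Dn = s·(H − f)/(H + s − 2f) = 8440 × (144500.1 − 200) / (144500.1 + 8440 − 2 × 200) = 8440 × 144300.1 / 152540.1 ≈ 7984.08 mm.
Far limit Df = s·(H − f)/(H − s) = 8440 × (144500.1 − 200) / (144500.1 − 8440) = 8440 × 144300.1 / 136060.1 ≈ 8951.14 mm.
Depth of field = Df − Dn = 8951.14 − 7984.08 ≈ 967.06 mm ≈ 0.967 m.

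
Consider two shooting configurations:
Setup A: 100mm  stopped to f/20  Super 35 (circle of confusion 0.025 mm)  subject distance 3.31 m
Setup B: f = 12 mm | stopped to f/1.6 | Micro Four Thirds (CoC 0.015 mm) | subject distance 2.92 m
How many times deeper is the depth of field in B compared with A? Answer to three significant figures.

3.39

Setup A: H = 100²/(20×0.025) + 100 ≈ 20100.0 mm; DoF = Df − Dn = 3942.8 − 2852.2 ≈ 1090.6 mm.
Setup B: H = 12²/(1.6×0.015) + 12 ≈ 6012.0 mm; DoF = Df − Dn = 5666.2 − 1966.8 ≈ 3699.4 mm.
Ratio = 3699.4 / 1090.6 ≈ 3.39.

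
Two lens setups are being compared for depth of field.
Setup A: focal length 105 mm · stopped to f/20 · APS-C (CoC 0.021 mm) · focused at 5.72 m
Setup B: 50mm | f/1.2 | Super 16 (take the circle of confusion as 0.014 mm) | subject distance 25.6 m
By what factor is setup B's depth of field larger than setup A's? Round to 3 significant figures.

3.53

Setup A: H = 105²/(20×0.021) + 105 ≈ 26355.0 mm; DoF = Df − Dn = 7276.5 − 4712.1 ≈ 2564.4 mm.
Setup B: H = 50²/(1.2×0.014) + 50 ≈ 148859.5 mm; DoF = Df − Dn = 30906.5 − 21848.7 ≈ 9057.8 mm.
Ratio = 9057.8 / 2564.4 ≈ 3.53.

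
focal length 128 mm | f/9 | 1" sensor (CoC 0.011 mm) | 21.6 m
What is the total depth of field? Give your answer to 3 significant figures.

Hyperfocal distance H = f²/(N·c) + f = 128²/(9 × 0.011) + 128 = 16384/0.099 + 128 ≈ 165622.9 mm ≈ 165.6 m.
Near limit Dn = s·(H − f)/(H + s − 2f) = 21600 × (165622.9 − 128) / (165622.9 + 21600 − 2 × 128) = 21600 × 165494.9 / 186966.9 ≈ 19119.4 mm.
Far limit Df = s·(H − f)/(H − s) = 21600 × (165622.9 − 128) / (165622.9 − 21600) = 21600 × 165494.9 / 144022.9 ≈ 24820.3 mm.
Depth of field = Df − Dn = 24820.3 − 19119.4 ≈ 5700.9 mm ≈ 5.70 m.

5.70 m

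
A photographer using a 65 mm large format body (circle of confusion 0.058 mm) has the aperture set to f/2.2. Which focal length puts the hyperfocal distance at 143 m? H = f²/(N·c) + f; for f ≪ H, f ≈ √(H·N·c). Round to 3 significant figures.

From H = f²/(N·c) + f, with f ≪ H: f ≈ √(H·N·c) = √(143000 × 2.2 × 0.058) = √18247 ≈ 135.1 mm.
The +f correction barely moves this — solving exactly, f² + N·c·f − N·c·H = 0 ⇒ f = (−N·c + √((N·c)² + 4·N·c·H))/2 = (−0.1276 + √72987)/2 ≈ 135.02 mm, so f ≈ 135 mm.

135 mm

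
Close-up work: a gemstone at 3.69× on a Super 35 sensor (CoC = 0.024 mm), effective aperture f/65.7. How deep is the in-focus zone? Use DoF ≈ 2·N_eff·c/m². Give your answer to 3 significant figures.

At magnification m, DoF ≈ 2·N_eff·c/m² = 2 × 65.7 × 0.024 / 3.69² = 3.154 / 13.62 ≈ 0.232 mm.

0.232 mm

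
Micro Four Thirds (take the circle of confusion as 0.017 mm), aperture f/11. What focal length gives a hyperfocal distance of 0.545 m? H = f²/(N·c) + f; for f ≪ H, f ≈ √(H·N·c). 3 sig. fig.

From H = f²/(N·c) + f, with f ≪ H: f ≈ √(H·N·c) = √(545 × 11 × 0.017) = √101.92 ≈ 10.10 mm.
Exact: f² + N·c·f − N·c·H = 0 ⇒ f = (−N·c + √((N·c)² + 4·N·c·H))/2 = (−0.187 + √407.69)/2 ≈ 10.002 mm ≈ 10.0 mm.

10.0 mm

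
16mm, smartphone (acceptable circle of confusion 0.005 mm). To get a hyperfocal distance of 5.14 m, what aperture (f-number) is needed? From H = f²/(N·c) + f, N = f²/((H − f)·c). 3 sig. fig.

f/9.99

Rearrange H = f²/(N·c) + f for N: N = f² / ((H − f)·c).
N = 16² / ((5140 − 16) × 0.005) = 256 / 25.62 ≈ 9.99.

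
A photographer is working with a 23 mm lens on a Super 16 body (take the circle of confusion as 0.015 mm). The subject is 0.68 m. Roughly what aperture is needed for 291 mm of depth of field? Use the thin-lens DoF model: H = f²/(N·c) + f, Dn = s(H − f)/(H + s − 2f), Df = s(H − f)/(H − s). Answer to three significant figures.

Write h = H − f = f²/(N·c). The thin-lens limits are Dn = s·h/(h + (s−f)) and Df = s·h/(h − (s−f)), so DoF = Df − Dn = 2·s·(s−f)·h / (h² − (s−f)²).
That is a quadratic in h: DoF·h² − 2·s·(s−f)·h − DoF·(s−f)² = 0 ⇒ h = (s−f)·(s + √(s² + DoF²)) / DoF = 657 × (680 + √(680² + 291²)) / 291 = 657 × (680 + 739.649) / 291 ≈ 3205.2 mm.
Then N = f²/(c·h) = 23² / (0.015 × 3205.2) = 529 / 48.078 ≈ 11.

f/11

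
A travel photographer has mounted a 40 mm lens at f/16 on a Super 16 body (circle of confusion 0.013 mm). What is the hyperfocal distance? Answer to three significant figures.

Hyperfocal distance H = f²/(N·c) + f = 40²/(16 × 0.013) + 40 = 1600/0.208 + 40 ≈ 7732.3 mm ≈ 7.73 m.

7.73 m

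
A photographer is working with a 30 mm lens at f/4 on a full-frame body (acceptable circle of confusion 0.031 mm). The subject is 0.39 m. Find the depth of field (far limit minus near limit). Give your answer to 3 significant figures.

38.8 mm

Hyperfocal distance H = f²/(N·c) + f = 30²/(4 × 0.031) + 30 = 900/0.124 + 30 ≈ 7288.1 mm ≈ 7.288 m.
Near limit Dn = s·(H − f)/(H + s − 2f) = 390 × (7288.1 − 30) / (7288.1 + 390 − 2 × 30) = 390 × 7258.1 / 7618.1 ≈ 371.570 mm.
Far limit Df = s·(H − f)/(H − s) = 390 × (7288.1 − 30) / (7288.1 − 390) = 390 × 7258.1 / 6898.1 ≈ 410.354 mm.
Depth of field = Df − Dn = 410.354 − 371.570 ≈ 38.784 mm.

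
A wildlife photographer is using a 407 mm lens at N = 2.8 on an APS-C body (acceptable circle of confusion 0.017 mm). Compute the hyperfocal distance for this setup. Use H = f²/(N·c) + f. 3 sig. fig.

Hyperfocal distance H = f²/(N·c) + f = 407²/(2.8 × 0.017) + 407 = 165649/0.0476 + 407 ≈ 3480428.0 mm ≈ 3480 m.

3480 m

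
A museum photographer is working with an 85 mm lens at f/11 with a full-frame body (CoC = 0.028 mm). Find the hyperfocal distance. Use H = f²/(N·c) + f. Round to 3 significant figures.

23.5 m

Hyperfocal distance H = f²/(N·c) + f = 85²/(11 × 0.028) + 85 = 7225/0.308 + 85 ≈ 23542.8 mm ≈ 23.5 m.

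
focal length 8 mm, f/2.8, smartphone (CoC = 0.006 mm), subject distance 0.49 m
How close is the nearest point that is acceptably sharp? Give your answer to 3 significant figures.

435 mm

Hyperfocal distance H = f²/(N·c) + f = 8²/(2.8 × 0.006) + 8 = 64/0.0168 + 8 ≈ 3817.5 mm ≈ 3.818 m.
Near limit Dn = s·(H − f)/(H + s − 2f) = 490 × (3817.5 − 8) / (3817.5 + 490 − 2 × 8) = 490 × 3809.5 / 4291.5 ≈ 434.97 mm.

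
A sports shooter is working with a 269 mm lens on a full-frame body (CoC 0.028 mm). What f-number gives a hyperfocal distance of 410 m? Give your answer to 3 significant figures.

Rearrange H = f²/(N·c) + f for N: N = f² / ((H − f)·c).
N = 269² / ((410000 − 269) × 0.028) = 72361 / 11472 ≈ 6.31.

f/6.31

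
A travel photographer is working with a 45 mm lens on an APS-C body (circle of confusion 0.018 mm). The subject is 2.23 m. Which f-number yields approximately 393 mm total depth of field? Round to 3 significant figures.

Write h = H − f = f²/(N·c). The thin-lens limits are Dn = s·h/(h + (s−f)) and Df = s·h/(h − (s−f)), so DoF = Df − Dn = 2·s·(s−f)·h / (h² − (s−f)²).
That is a quadratic in h: DoF·h² − 2·s·(s−f)·h − DoF·(s−f)² = 0 ⇒ h = (s−f)·(s + √(s² + DoF²)) / DoF = 2185 × (2230 + √(2230² + 393²)) / 393 = 2185 × (2230 + 2264.37) / 393 ≈ 24988 mm.
Then N = f²/(c·h) = 45² / (0.018 × 24988) = 2025 / 449.78 ≈ 4.50.

f/4.50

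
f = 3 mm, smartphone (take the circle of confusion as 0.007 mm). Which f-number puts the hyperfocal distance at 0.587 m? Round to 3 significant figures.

f/2.20

Rearrange H = f²/(N·c) + f for N: N = f² / ((H − f)·c).
N = 3² / ((587 − 3) × 0.007) = 9 / 4.088 ≈ 2.20.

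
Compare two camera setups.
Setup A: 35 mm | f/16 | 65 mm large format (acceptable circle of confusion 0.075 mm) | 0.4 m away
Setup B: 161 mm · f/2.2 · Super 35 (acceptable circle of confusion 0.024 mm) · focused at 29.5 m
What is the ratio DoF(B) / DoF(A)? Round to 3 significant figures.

10.8

Setup A: H = 35²/(16×0.075) + 35 ≈ 1055.8 mm; DoF = Df − Dn = 622.62 − 294.65 ≈ 327.97 mm.
Setup B: H = 161²/(2.2×0.024) + 161 ≈ 491089.0 mm; DoF = Df − Dn = 31375.0 − 27836.4 ≈ 3538.6 mm.
Ratio = 3538.6 / 327.97 ≈ 10.8.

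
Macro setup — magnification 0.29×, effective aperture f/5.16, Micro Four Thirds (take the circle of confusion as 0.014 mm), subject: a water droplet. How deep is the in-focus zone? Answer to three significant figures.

1.72 mm

At magnification m, DoF ≈ 2·N_eff·c/m² = 2 × 5.16 × 0.014 / 0.29² = 0.1445 / 0.0841 ≈ 1.72 mm.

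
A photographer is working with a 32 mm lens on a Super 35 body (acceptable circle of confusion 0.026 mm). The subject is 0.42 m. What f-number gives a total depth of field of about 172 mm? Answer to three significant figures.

Write h = H − f = f²/(N·c). The thin-lens limits are Dn = s·h/(h + (s−f)) and Df = s·h/(h − (s−f)), so DoF = Df − Dn = 2·s·(s−f)·h / (h² − (s−f)²).
That is a quadratic in h: DoF·h² − 2·s·(s−f)·h − DoF·(s−f)² = 0 ⇒ h = (s−f)·(s + √(s² + DoF²)) / DoF = 388 × (420 + √(420² + 172²)) / 172 = 388 × (420 + 453.855) / 172 ≈ 1971.3 mm.
Then N = f²/(c·h) = 32² / (0.026 × 1971.3) = 1024 / 51.253 ≈ 20.

f/20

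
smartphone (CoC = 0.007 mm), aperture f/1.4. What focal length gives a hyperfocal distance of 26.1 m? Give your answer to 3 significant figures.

16.0 mm

From H = f²/(N·c) + f, with f ≪ H: f ≈ √(H·N·c) = √(26100 × 1.4 × 0.007) = √255.78 ≈ 15.99 mm.
The +f correction barely moves this — solving exactly, f² + N·c·f − N·c·H = 0 ⇒ f = (−N·c + √((N·c)² + 4·N·c·H))/2 = (−0.0098 + √1023.1)/2 ≈ 15.988 mm, so f ≈ 16.0 mm.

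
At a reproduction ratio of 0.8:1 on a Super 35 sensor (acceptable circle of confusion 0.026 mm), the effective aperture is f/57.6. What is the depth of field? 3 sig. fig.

4.68 mm

At magnification m, DoF ≈ 2·N_eff·c/m² = 2 × 57.6 × 0.026 / 0.8² = 2.995 / 0.64 ≈ 4.68 mm.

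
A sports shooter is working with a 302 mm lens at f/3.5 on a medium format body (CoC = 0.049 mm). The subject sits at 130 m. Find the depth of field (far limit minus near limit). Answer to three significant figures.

Hyperfocal distance H = f²/(N·c) + f = 302²/(3.5 × 0.049) + 302 = 91204/0.1715 + 302 ≈ 532103.7 mm ≈ 532.1 m.
Near limit Dn = s·(H − f)/(H + s − 2f) = 130000 × (532103.7 − 302) / (532103.7 + 130000 − 2 × 302) = 130000 × 531801.7 / 661499.7 ≈ 104511 mm.
Far limit Df = s·(H − f)/(H − s) = 130000 × (532103.7 − 302) / (532103.7 − 130000) = 130000 × 531801.7 / 402103.7 ≈ 171931 mm.
Depth of field = Df − Dn = 171931 − 104511 ≈ 67420 mm ≈ 67.4 m.

67.4 m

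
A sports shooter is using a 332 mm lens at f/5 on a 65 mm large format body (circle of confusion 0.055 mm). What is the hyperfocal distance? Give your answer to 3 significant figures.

401 m

Hyperfocal distance H = f²/(N·c) + f = 332²/(5 × 0.055) + 332 = 110224/0.275 + 332 ≈ 401146.5 mm ≈ 401 m.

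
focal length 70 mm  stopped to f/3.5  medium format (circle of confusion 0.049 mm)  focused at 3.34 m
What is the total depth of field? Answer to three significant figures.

Hyperfocal distance H = f²/(N·c) + f = 70²/(3.5 × 0.049) + 70 = 4900/0.1715 + 70 ≈ 28641.4 mm ≈ 28.64 m.
Near limit Dn = s·(H − f)/(H + s − 2f) = 3340 × (28641.4 − 70) / (28641.4 + 3340 − 2 × 70) = 3340 × 28571.4 / 31841.4 ≈ 2996.99 mm.
Far limit Df = s·(H − f)/(H − s) = 3340 × (28641.4 − 70) / (28641.4 − 3340) = 3340 × 28571.4 / 25301.4 ≈ 3771.67 mm.
Depth of field = Df − Dn = 3771.67 − 2996.99 ≈ 774.68 mm ≈ 0.775 m.

0.775 m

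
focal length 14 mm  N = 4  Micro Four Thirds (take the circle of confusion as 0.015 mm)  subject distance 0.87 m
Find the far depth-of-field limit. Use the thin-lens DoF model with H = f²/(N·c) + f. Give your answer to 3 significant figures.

1.18 m

Hyperfocal distance H = f²/(N·c) + f = 14²/(4 × 0.015) + 14 = 196/0.06 + 14 ≈ 3280.7 mm ≈ 3.281 m.
Far limit Df = s·(H − f)/(H − s) = 870 × (3280.7 − 14) / (3280.7 − 870) = 870 × 3266.7 / 2410.7 ≈ 1178.9 mm ≈ 1.18 m.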